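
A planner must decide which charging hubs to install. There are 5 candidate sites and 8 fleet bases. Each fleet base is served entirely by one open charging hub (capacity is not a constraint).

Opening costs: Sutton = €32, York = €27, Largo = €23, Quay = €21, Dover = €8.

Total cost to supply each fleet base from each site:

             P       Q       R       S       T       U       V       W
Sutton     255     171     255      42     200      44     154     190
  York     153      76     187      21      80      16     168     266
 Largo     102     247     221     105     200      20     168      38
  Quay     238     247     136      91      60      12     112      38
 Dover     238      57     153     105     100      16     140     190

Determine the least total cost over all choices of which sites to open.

Minimum total cost: 617

For any fixed open set, each fleet base goes to its cheapest open site; total = fixed + service.
{York, Largo, Quay, Dover}: P→Largo 102, Q→Dover 57, R→Quay 136, S→York 21, T→Quay 60, U→Quay 12, V→Quay 112, W→Largo 38. Service 538; fixed 79; total 617.
{York, Largo, Quay}: service 557 + fixed 71 = 628
{Sutton, Largo, Quay, Dover}: P→Largo 102, Q→Dover 57, R→Quay 136, S→Sutton 42, T→Quay 60, U→Quay 12, V→Quay 112, W→Largo 38. Service 559; fixed 84; total 643.
{Sutton, York, Largo, Quay, Dover}: P→Largo 102, Q→Dover 57, R→Quay 136, S→York 21, T→Quay 60, U→Quay 12, V→Quay 112, W→Largo 38. Service 538; fixed 111; total 649.
No other subset beats 617.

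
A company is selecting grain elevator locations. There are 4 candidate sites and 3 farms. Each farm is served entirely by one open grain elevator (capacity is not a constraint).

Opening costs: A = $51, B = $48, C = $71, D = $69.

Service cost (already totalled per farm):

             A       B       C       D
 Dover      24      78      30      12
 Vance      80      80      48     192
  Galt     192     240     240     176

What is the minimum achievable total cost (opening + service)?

Minimum total cost: 347

For any fixed open set, each farm goes to its cheapest open site; total = fixed + service.
{A}: Dover→A 24, Vance→A 80, Galt→A 192. Service 296; fixed 51; total 347.
{C, D}: service 236 + fixed 140 = 376
{B, D}: Dover→D 12, Vance→B 80, Galt→D 176. Service 268; fixed 117; total 385.
{A, B, C, D}: service 236 + fixed 239 = 475
No other subset beats 347.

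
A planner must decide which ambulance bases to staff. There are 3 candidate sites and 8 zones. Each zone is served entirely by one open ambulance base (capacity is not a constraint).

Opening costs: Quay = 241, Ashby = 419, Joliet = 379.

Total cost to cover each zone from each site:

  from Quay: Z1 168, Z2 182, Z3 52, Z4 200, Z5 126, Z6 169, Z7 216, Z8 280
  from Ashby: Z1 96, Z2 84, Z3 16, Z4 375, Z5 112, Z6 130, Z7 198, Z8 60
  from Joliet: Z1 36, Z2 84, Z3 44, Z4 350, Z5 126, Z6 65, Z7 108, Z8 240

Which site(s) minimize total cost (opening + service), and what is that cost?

For any fixed open set, each zone goes to its cheapest open site; total = fixed + service.
{Joliet}: Z1→Joliet 36, Z2→Joliet 84, Z3→Joliet 44, Z4→Joliet 350, Z5→Joliet 126, Z6→Joliet 65, Z7→Joliet 108, Z8→Joliet 240. Service 1053; fixed 379; total 1432.
{Ashby}: service 1071 + fixed 419 = 1490
{Quay, Joliet}: service 903 + fixed 620 = 1523
{Quay, Ashby, Joliet}: service 681 + fixed 1039 = 1720
(All 7 nonempty subsets were checked; Joliet only is lowest.)

Open Joliet only; minimum total cost 1432.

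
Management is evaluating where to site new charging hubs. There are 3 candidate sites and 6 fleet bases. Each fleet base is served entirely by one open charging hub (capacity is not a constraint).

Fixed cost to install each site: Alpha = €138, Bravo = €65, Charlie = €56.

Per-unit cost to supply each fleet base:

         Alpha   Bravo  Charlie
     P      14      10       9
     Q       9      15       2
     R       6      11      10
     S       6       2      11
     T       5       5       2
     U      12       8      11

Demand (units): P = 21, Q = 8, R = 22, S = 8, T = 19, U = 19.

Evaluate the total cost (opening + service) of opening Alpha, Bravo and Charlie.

Each fleet base is assigned to its cheapest site among the open ones.
{Alpha, Bravo, Charlie}: P→Charlie 9·21=189, Q→Charlie 2·8=16, R→Alpha 6·22=132, S→Bravo 2·8=16, T→Charlie 2·19=38, U→Bravo 8·19=152. Service 543; fixed 259; total 802.

Total cost: 802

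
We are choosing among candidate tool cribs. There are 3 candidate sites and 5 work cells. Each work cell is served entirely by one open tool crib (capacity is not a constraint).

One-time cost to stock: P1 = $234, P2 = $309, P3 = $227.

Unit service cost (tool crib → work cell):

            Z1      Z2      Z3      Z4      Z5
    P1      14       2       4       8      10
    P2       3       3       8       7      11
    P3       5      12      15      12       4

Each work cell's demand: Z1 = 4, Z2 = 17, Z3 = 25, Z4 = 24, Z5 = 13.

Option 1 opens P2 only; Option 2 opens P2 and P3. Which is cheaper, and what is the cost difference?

Option 1: {P2}: Z1→P2 3·4=12, Z2→P2 3·17=51, Z3→P2 8·25=200, Z4→P2 7·24=168, Z5→P2 11·13=143. Service 574; fixed 309; total 883.
Option 2: {P2, P3}: Z1→P2 3·4=12, Z2→P2 3·17=51, Z3→P2 8·25=200, Z4→P2 7·24=168, Z5→P3 4·13=52. Service 483; fixed 536; total 1019.
Difference: |883 − 1019| = 136.

Option 1 is cheaper by 136.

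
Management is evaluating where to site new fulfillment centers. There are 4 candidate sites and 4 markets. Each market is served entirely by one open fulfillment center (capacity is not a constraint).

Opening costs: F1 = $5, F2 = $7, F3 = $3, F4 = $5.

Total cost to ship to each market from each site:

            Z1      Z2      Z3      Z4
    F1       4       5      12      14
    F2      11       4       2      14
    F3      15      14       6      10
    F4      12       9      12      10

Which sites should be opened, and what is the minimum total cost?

For any fixed open set, each market goes to its cheapest open site; total = fixed + service.
{F1, F3}: Z1→F1 4, Z2→F1 5, Z3→F3 6, Z4→F3 10. Service 25; fixed 8; total 33.
{F1, F2, F3}: service 20 + fixed 15 = 35
{F1, F2}: service 24 + fixed 12 = 36
{F1, F2, F3, F4}: service 20 + fixed 20 = 40
No other subset beats 33.

Open F1 and F3; minimum total cost 33.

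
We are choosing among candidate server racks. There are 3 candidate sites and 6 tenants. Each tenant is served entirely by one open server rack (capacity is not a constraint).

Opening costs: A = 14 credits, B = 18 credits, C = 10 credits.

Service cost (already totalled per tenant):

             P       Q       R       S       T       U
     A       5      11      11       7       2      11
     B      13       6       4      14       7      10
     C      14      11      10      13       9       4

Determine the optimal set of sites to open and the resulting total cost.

Open A only; minimum total cost 61.

For any fixed open set, each tenant goes to its cheapest open site; total = fixed + service.
{A}: P→A 5, Q→A 11, R→A 11, S→A 7, T→A 2, U→A 11. Service 47; fixed 14; total 61.
{A, C}: P→A 5, Q→A 11, R→C 10, S→A 7, T→A 2, U→C 4. Service 39; fixed 24; total 63.
{A, B}: P→A 5, Q→B 6, R→B 4, S→A 7, T→A 2, U→B 10. Service 34; fixed 32; total 66.
{A, B, C}: service 28 + fixed 42 = 70
No other subset beats 61.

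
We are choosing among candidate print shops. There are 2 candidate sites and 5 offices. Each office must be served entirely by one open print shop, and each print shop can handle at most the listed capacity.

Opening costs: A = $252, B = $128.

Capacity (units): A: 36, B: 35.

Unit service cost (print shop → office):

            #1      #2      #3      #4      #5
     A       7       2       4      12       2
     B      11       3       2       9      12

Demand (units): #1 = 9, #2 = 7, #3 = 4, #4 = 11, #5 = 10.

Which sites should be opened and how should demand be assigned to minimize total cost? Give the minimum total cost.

Minimum total cost: 584

Open {A, B}: #1→A 7·9=63, #2→A 2·7=14, #3→B 2·4=8, #4→B 9·11=99, #5→A 2·10=20.
Loads: A carries 26/36, B carries 15/35. Service 204; fixed 380; total 584.
Next best feasible plan costs 591.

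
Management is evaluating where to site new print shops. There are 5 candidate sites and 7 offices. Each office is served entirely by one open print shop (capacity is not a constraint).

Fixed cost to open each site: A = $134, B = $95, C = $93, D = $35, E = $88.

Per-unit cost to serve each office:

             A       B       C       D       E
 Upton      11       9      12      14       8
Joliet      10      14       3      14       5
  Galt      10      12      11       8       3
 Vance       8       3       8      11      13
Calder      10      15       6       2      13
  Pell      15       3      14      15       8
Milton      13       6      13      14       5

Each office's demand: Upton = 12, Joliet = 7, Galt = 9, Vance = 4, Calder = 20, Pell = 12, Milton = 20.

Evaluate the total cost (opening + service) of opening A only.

Total cost: 1098

Each office is assigned to its cheapest site among the open ones.
{A}: Upton→A 11·12=132, Joliet→A 10·7=70, Galt→A 10·9=90, Vance→A 8·4=32, Calder→A 10·20=200, Pell→A 15·12=180, Milton→A 13·20=260. Service 964; fixed 134; total 1098.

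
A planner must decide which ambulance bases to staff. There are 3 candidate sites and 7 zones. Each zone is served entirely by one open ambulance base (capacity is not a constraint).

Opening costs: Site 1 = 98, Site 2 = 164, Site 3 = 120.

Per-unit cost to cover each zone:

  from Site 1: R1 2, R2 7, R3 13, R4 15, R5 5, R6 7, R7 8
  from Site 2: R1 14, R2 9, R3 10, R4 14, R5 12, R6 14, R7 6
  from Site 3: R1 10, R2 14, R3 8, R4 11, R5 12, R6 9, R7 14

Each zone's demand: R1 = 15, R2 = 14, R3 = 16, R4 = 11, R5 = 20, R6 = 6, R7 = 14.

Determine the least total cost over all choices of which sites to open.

Minimum total cost: 849

For any fixed open set, each zone goes to its cheapest open site; total = fixed + service.
{Site 1, Site 3}: R1→Site 1 2·15=30, R2→Site 1 7·14=98, R3→Site 3 8·16=128, R4→Site 3 11·11=121, R5→Site 1 5·20=100, R6→Site 1 7·6=42, R7→Site 1 8·14=112. Service 631; fixed 218; total 849.
{Site 1}: R1→Site 1 2·15=30, R2→Site 1 7·14=98, R3→Site 1 13·16=208, R4→Site 1 15·11=165, R5→Site 1 5·20=100, R6→Site 1 7·6=42, R7→Site 1 8·14=112. Service 755; fixed 98; total 853.
{Site 1, Site 2}: service 668 + fixed 262 = 930
{Site 1, Site 2, Site 3}: service 603 + fixed 382 = 985
(All 7 nonempty subsets were checked; Site 1 and Site 3 is lowest.)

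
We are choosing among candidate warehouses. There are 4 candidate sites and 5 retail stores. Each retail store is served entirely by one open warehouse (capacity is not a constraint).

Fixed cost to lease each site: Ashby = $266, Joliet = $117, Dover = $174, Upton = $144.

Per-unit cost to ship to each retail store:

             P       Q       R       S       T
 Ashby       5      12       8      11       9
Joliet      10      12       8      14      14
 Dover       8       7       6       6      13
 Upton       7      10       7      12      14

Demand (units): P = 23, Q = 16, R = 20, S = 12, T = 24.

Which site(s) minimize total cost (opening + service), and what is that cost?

For any fixed open set, each retail store goes to its cheapest open site; total = fixed + service.
{Dover}: P→Dover 8·23=184, Q→Dover 7·16=112, R→Dover 6·20=120, S→Dover 6·12=72, T→Dover 13·24=312. Service 800; fixed 174; total 974.
{Ashby, Dover}: service 635 + fixed 440 = 1075
{Ashby}: service 815 + fixed 266 = 1081
{Ashby, Joliet, Dover, Upton}: service 635 + fixed 701 = 1336
No other subset beats 974.

Open Dover only; minimum total cost 974.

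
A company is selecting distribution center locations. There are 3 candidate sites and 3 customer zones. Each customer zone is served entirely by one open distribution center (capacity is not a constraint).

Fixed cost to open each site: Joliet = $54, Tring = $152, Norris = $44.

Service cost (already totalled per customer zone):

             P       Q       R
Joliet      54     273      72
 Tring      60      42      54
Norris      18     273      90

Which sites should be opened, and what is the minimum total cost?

For any fixed open set, each customer zone goes to its cheapest open site; total = fixed + service.
{Tring}: P→Tring 60, Q→Tring 42, R→Tring 54. Service 156; fixed 152; total 308.
{Tring, Norris}: service 114 + fixed 196 = 310
{Joliet, Tring}: service 150 + fixed 206 = 356
{Joliet, Tring, Norris}: service 114 + fixed 250 = 364
No other subset beats 308.

Open Tring only; minimum total cost 308.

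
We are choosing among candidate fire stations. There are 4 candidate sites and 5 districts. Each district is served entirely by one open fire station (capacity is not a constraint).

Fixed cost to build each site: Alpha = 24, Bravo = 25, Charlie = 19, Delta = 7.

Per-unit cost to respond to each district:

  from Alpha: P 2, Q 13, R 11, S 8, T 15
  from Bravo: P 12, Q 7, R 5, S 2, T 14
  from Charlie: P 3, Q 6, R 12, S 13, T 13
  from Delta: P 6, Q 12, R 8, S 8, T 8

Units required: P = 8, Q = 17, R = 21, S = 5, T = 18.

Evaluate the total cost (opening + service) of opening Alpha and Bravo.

Each district is assigned to its cheapest site among the open ones.
{Alpha, Bravo}: P→Alpha 2·8=16, Q→Bravo 7·17=119, R→Bravo 5·21=105, S→Bravo 2·5=10, T→Bravo 14·18=252. Service 502; fixed 49; total 551.

Total cost: 551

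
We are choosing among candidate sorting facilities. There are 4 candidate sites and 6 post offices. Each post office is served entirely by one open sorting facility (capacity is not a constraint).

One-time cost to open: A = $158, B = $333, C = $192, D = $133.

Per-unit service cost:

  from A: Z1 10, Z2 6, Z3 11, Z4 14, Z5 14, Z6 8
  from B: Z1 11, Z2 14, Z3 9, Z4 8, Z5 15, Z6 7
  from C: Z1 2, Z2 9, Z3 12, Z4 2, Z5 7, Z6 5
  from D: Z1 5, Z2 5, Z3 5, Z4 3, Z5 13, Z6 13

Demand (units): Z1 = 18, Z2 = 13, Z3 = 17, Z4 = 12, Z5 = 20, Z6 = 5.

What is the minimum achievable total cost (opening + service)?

For any fixed open set, each post office goes to its cheapest open site; total = fixed + service.
{C, D}: Z1→C 2·18=36, Z2→D 5·13=65, Z3→D 5·17=85, Z4→C 2·12=24, Z5→C 7·20=140, Z6→C 5·5=25. Service 375; fixed 325; total 700.
{D}: Z1→D 5·18=90, Z2→D 5·13=65, Z3→D 5·17=85, Z4→D 3·12=36, Z5→D 13·20=260, Z6→D 13·5=65. Service 601; fixed 133; total 734.
{C}: Z1→C 2·18=36, Z2→C 9·13=117, Z3→C 12·17=204, Z4→C 2·12=24, Z5→C 7·20=140, Z6→C 5·5=25. Service 546; fixed 192; total 738.
{A, B, C, D}: Z1→C 2·18=36, Z2→D 5·13=65, Z3→D 5·17=85, Z4→C 2·12=24, Z5→C 7·20=140, Z6→C 5·5=25. Service 375; fixed 816; total 1191.
No other subset beats 700.

Minimum total cost: 700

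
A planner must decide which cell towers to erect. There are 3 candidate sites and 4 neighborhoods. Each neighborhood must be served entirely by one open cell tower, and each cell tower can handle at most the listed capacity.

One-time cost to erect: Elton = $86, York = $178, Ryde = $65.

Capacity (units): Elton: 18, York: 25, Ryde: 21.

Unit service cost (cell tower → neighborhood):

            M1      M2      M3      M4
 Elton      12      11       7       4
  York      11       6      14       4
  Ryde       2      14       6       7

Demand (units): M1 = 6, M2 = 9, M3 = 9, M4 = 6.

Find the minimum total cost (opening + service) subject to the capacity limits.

Open {Elton, Ryde}: M1→Ryde 2·6=12, M2→Elton 11·9=99, M3→Ryde 6·9=54, M4→Elton 4·6=24.
Loads: Elton carries 15/18, Ryde carries 15/21. Service 189; fixed 151; total 340.
Next best feasible plan costs 358.

Minimum total cost: 340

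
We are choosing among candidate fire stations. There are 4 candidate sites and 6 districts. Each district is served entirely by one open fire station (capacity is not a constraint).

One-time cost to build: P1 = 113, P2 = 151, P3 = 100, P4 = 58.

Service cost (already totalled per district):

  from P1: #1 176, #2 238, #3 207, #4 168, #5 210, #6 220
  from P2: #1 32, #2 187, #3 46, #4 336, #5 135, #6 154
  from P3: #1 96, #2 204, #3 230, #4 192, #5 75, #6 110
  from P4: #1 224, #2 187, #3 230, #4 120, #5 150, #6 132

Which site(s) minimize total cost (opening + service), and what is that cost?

For any fixed open set, each district goes to its cheapest open site; total = fixed + service.
{P2, P4}: #1→P2 32, #2→P2 187, #3→P2 46, #4→P4 120, #5→P2 135, #6→P4 132. Service 652; fixed 209; total 861.
{P2, P3, P4}: service 570 + fixed 309 = 879
{P2, P3}: #1→P2 32, #2→P2 187, #3→P2 46, #4→P3 192, #5→P3 75, #6→P3 110. Service 642; fixed 251; total 893.
{P1, P2, P3, P4}: service 570 + fixed 422 = 992
No other subset beats 861.

Open P2 and P4; minimum total cost 861.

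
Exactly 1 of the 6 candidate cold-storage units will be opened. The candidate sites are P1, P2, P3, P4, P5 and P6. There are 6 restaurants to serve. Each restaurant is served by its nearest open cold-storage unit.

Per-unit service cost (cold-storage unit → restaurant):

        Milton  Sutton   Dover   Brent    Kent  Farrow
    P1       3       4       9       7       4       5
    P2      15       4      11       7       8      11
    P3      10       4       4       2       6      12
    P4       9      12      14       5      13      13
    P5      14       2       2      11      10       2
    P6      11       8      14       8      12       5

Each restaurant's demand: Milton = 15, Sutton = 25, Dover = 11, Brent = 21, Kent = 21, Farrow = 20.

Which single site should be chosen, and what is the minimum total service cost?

Choose P1 only; total service cost 575.

With exactly 1 open, each restaurant uses its cheapest among the chosen.
{P1}: Milton→P1 3·15=45, Sutton→P1 4·25=100, Dover→P1 9·11=99, Brent→P1 7·21=147, Kent→P1 4·21=84, Farrow→P1 5·20=100. Service cost 575.
{P3}: service cost 702
{P5}: service cost 763
Among all 6 size-1 choices, {P1} is lowest.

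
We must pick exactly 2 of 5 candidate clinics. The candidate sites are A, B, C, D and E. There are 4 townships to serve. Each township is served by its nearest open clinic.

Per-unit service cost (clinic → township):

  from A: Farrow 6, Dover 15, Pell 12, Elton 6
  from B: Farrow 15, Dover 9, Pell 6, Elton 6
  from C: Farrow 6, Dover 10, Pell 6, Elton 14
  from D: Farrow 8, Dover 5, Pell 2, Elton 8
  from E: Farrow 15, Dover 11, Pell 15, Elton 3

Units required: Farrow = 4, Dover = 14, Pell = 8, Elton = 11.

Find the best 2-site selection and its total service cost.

With exactly 2 open, each township uses its cheapest among the chosen.
{D, E}: Farrow→D 8·4=32, Dover→D 5·14=70, Pell→D 2·8=16, Elton→E 3·11=33. Service cost 151.
{A, D}: service cost 176
{B, D}: service cost 184
Among all 10 size-2 choices, {D, E} is lowest.

Choose D and E; total service cost 151.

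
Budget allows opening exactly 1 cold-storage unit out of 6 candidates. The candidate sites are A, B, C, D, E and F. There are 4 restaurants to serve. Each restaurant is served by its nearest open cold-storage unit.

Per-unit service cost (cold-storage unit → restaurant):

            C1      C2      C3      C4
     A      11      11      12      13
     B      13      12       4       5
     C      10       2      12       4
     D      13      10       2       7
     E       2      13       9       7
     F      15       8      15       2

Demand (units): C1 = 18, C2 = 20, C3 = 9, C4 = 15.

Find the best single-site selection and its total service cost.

With exactly 1 open, each restaurant uses its cheapest among the chosen.
{C}: C1→C 10·18=180, C2→C 2·20=40, C3→C 12·9=108, C4→C 4·15=60. Service cost 388.
{E}: service cost 482
{D}: service cost 557
Among all 6 size-1 choices, {C} is lowest.

Choose C only; total service cost 388.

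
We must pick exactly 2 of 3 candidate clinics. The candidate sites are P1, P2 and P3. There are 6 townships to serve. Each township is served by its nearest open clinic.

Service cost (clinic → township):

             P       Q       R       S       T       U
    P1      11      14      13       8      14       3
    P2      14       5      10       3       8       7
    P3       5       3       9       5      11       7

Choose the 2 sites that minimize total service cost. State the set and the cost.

With exactly 2 open, each township uses its cheapest among the chosen.
{P2, P3}: P→P3 5, Q→P3 3, R→P3 9, S→P2 3, T→P2 8, U→P2 7. Service cost 35.
{P1, P3}: service cost 36
{P1, P2}: service cost 40
Among all 3 size-2 choices, {P2, P3} is lowest.

Choose P2 and P3; total service cost 35.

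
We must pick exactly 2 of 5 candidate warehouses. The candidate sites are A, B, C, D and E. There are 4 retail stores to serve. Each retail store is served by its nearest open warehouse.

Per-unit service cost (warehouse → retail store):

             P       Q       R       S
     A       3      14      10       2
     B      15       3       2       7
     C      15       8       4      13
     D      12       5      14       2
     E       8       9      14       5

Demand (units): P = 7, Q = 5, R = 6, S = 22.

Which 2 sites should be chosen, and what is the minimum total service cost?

With exactly 2 open, each retail store uses its cheapest among the chosen.
{A, B}: P→A 3·7=21, Q→B 3·5=15, R→B 2·6=12, S→A 2·22=44. Service cost 92.
{A, C}: service cost 129
{A, D}: service cost 150
Among all 10 size-2 choices, {A, B} is lowest.

Choose A and B; total service cost 92.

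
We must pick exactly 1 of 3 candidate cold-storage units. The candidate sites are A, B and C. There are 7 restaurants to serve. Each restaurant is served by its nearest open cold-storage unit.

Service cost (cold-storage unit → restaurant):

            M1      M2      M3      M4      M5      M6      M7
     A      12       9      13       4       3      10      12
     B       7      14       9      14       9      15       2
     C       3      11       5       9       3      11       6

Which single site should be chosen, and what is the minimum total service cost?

Choose C only; total service cost 48.

With exactly 1 open, each restaurant uses its cheapest among the chosen.
{C}: M1→C 3, M2→C 11, M3→C 5, M4→C 9, M5→C 3, M6→C 11, M7→C 6. Service cost 48.
{A}: service cost 63
{B}: service cost 70
Among all 3 size-1 choices, {C} is lowest.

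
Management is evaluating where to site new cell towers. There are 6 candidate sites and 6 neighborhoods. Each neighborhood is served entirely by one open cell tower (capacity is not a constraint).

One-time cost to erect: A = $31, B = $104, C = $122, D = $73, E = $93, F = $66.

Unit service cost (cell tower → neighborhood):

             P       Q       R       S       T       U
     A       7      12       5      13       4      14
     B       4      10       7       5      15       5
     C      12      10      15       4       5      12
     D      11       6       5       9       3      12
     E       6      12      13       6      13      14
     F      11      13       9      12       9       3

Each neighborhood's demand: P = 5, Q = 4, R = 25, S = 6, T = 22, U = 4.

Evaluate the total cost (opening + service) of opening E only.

Total cost: 874

Each neighborhood is assigned to its cheapest site among the open ones.
{E}: P→E 6·5=30, Q→E 12·4=48, R→E 13·25=325, S→E 6·6=36, T→E 13·22=286, U→E 14·4=56. Service 781; fixed 93; total 874.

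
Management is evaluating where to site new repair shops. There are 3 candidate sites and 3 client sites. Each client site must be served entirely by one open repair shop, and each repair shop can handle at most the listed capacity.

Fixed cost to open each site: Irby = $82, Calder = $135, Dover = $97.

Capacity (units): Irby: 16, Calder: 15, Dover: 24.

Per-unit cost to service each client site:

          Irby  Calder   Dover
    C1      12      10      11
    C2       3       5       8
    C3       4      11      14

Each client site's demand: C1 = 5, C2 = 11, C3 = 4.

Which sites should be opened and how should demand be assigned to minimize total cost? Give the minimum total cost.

Open {Irby, Dover}: C1→Dover 11·5=55, C2→Irby 3·11=33, C3→Irby 4·4=16.
Loads: Irby carries 15/16, Dover carries 5/24. Service 104; fixed 179; total 283.
Next best feasible plan costs 296.

Minimum total cost: 283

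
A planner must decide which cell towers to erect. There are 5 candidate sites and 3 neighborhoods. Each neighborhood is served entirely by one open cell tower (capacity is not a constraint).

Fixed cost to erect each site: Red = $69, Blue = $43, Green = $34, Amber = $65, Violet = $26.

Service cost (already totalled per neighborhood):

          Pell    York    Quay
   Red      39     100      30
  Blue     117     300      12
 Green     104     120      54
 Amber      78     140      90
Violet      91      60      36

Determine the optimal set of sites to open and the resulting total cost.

For any fixed open set, each neighborhood goes to its cheapest open site; total = fixed + service.
{Violet}: Pell→Violet 91, York→Violet 60, Quay→Violet 36. Service 187; fixed 26; total 213.
{Red, Violet}: Pell→Red 39, York→Violet 60, Quay→Red 30. Service 129; fixed 95; total 224.
{Blue, Violet}: service 163 + fixed 69 = 232
{Red, Blue, Green, Amber, Violet}: Pell→Red 39, York→Violet 60, Quay→Blue 12. Service 111; fixed 237; total 348.
No other subset beats 213.

Open Violet only; minimum total cost 213.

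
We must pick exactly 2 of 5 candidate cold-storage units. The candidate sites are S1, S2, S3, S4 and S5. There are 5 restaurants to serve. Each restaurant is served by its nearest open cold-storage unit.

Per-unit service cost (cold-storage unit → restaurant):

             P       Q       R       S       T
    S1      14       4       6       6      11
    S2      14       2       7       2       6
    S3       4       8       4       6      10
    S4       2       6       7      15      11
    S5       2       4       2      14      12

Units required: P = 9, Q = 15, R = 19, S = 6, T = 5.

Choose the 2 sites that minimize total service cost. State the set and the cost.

With exactly 2 open, each restaurant uses its cheapest among the chosen.
{S2, S5}: P→S5 2·9=18, Q→S2 2·15=30, R→S5 2·19=38, S→S2 2·6=12, T→S2 6·5=30. Service cost 128.
{S2, S3}: service cost 184
{S3, S5}: service cost 202
Among all 10 size-2 choices, {S2, S5} is lowest.

Choose S2 and S5; total service cost 128.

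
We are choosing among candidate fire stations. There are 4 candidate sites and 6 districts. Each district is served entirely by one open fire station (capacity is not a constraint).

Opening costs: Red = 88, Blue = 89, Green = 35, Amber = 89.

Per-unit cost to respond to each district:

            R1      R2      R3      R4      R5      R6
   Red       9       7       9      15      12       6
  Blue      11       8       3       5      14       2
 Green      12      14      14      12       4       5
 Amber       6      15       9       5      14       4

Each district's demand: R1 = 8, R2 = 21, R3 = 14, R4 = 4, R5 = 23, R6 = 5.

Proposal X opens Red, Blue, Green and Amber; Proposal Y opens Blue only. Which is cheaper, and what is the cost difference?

Proposal X is cheaper by 79.

Proposal X: {Red, Blue, Green, Amber}: R1→Amber 6·8=48, R2→Red 7·21=147, R3→Blue 3·14=42, R4→Blue 5·4=20, R5→Green 4·23=92, R6→Blue 2·5=10. Service 359; fixed 301; total 660.
Proposal Y: {Blue}: R1→Blue 11·8=88, R2→Blue 8·21=168, R3→Blue 3·14=42, R4→Blue 5·4=20, R5→Blue 14·23=322, R6→Blue 2·5=10. Service 650; fixed 89; total 739.
Difference: |660 − 739| = 79.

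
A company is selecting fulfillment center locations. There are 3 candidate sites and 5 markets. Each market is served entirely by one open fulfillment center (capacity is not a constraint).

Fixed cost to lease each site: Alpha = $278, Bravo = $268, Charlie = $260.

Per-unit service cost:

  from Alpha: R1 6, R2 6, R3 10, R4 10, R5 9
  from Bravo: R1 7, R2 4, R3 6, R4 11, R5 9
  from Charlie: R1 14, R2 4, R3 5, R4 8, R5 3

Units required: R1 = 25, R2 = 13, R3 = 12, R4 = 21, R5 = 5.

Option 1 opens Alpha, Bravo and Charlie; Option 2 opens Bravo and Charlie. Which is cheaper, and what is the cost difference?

Option 2 is cheaper by 253.

Option 1: {Alpha, Bravo, Charlie}: R1→Alpha 6·25=150, R2→Bravo 4·13=52, R3→Charlie 5·12=60, R4→Charlie 8·21=168, R5→Charlie 3·5=15. Service 445; fixed 806; total 1251.
Option 2: {Bravo, Charlie}: R1→Bravo 7·25=175, R2→Bravo 4·13=52, R3→Charlie 5·12=60, R4→Charlie 8·21=168, R5→Charlie 3·5=15. Service 470; fixed 528; total 998.
Difference: |1251 − 998| = 253.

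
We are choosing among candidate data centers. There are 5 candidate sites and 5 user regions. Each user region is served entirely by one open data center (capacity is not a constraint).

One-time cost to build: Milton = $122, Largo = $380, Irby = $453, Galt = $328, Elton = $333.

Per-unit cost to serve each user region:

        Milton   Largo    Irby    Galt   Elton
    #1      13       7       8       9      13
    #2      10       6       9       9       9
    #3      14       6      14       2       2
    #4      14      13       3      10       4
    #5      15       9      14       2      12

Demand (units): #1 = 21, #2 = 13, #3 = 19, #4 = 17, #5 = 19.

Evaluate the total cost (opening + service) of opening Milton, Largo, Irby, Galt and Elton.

Each user region is assigned to its cheapest site among the open ones.
{Milton, Largo, Irby, Galt, Elton}: #1→Largo 7·21=147, #2→Largo 6·13=78, #3→Galt 2·19=38, #4→Irby 3·17=51, #5→Galt 2·19=38. Service 352; fixed 1616; total 1968.

Total cost: 1968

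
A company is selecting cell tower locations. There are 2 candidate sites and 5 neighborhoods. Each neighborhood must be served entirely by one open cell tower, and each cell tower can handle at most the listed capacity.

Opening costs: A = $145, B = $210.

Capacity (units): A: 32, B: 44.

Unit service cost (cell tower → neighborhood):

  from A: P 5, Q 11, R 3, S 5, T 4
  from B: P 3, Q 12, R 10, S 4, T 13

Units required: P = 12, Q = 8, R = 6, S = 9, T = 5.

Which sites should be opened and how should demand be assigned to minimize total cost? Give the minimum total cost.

Open {B}: P→B 3·12=36, Q→B 12·8=96, R→B 10·6=60, S→B 4·9=36, T→B 13·5=65.
Loads: B carries 40/44. Service 293; fixed 210; total 503.
Next best feasible plan costs 553.

Minimum total cost: 503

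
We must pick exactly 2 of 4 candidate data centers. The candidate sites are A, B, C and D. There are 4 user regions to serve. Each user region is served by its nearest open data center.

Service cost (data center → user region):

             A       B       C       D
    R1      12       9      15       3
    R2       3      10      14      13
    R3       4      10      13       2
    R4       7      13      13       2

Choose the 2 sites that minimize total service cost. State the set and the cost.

Choose A and D; total service cost 10.

With exactly 2 open, each user region uses its cheapest among the chosen.
{A, D}: R1→D 3, R2→A 3, R3→D 2, R4→D 2. Service cost 10.
{B, D}: service cost 17
{C, D}: service cost 20
Among all 6 size-2 choices, {A, D} is lowest.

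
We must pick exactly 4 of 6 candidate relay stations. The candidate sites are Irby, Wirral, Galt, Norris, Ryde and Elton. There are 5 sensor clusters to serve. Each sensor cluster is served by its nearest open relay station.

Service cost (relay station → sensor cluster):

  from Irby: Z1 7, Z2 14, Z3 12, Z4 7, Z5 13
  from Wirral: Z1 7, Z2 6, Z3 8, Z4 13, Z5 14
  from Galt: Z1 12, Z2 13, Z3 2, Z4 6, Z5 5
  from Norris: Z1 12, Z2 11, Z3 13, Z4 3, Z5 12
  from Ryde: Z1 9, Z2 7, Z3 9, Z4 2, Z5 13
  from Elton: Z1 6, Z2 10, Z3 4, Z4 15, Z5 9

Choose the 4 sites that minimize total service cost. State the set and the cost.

Choose Wirral, Galt, Ryde and Elton; total service cost 21.

With exactly 4 open, each sensor cluster uses its cheapest among the chosen.
{Wirral, Galt, Ryde, Elton}: Z1→Elton 6, Z2→Wirral 6, Z3→Galt 2, Z4→Ryde 2, Z5→Galt 5. Service cost 21.
{Irby, Wirral, Galt, Ryde}: service cost 22
{Irby, Galt, Ryde, Elton}: service cost 22
Among all 15 size-4 choices, {Wirral, Galt, Ryde, Elton} is lowest.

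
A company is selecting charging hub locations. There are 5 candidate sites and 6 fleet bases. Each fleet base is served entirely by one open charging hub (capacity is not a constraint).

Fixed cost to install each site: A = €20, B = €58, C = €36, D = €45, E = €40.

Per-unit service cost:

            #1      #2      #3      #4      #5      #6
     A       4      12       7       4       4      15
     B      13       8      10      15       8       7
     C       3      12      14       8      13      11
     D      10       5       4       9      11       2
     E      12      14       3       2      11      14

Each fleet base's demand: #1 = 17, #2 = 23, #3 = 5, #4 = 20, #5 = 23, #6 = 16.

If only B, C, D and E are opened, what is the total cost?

Each fleet base is assigned to its cheapest site among the open ones.
{B, C, D, E}: #1→C 3·17=51, #2→D 5·23=115, #3→E 3·5=15, #4→E 2·20=40, #5→B 8·23=184, #6→D 2·16=32. Service 437; fixed 179; total 616.

Total cost: 616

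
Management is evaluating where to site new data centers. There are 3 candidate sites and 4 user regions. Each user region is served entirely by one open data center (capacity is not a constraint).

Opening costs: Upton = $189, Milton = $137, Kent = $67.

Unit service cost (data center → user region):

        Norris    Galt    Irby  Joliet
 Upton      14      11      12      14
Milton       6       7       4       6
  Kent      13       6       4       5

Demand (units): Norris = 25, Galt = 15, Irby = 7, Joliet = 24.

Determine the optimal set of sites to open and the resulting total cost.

For any fixed open set, each user region goes to its cheapest open site; total = fixed + service.
{Milton}: Norris→Milton 6·25=150, Galt→Milton 7·15=105, Irby→Milton 4·7=28, Joliet→Milton 6·24=144. Service 427; fixed 137; total 564.
{Milton, Kent}: service 388 + fixed 204 = 592
{Kent}: Norris→Kent 13·25=325, Galt→Kent 6·15=90, Irby→Kent 4·7=28, Joliet→Kent 5·24=120. Service 563; fixed 67; total 630.
{Upton, Milton, Kent}: service 388 + fixed 393 = 781
No other subset beats 564.

Open Milton only; minimum total cost 564.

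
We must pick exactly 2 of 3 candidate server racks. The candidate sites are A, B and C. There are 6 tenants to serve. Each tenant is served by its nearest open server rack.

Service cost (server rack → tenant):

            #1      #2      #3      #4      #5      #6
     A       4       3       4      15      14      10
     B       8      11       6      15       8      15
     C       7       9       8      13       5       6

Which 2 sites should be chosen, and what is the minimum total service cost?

With exactly 2 open, each tenant uses its cheapest among the chosen.
{A, C}: #1→A 4, #2→A 3, #3→A 4, #4→C 13, #5→C 5, #6→C 6. Service cost 35.
{A, B}: service cost 44
{B, C}: service cost 46
Among all 3 size-2 choices, {A, C} is lowest.

Choose A and C; total service cost 35.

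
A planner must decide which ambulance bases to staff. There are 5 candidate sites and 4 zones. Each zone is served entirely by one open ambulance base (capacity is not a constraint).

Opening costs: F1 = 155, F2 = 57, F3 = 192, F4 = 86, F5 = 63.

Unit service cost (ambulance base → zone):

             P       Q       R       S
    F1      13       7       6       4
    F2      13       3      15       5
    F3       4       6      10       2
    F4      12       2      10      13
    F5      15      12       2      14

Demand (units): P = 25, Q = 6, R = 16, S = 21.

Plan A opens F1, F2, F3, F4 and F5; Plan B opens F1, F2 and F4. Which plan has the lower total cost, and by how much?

Plan A: {F1, F2, F3, F4, F5}: P→F3 4·25=100, Q→F4 2·6=12, R→F5 2·16=32, S→F3 2·21=42. Service 186; fixed 553; total 739.
Plan B: {F1, F2, F4}: P→F4 12·25=300, Q→F4 2·6=12, R→F1 6·16=96, S→F1 4·21=84. Service 492; fixed 298; total 790.
Difference: |739 − 790| = 51.

Plan A is cheaper by 51.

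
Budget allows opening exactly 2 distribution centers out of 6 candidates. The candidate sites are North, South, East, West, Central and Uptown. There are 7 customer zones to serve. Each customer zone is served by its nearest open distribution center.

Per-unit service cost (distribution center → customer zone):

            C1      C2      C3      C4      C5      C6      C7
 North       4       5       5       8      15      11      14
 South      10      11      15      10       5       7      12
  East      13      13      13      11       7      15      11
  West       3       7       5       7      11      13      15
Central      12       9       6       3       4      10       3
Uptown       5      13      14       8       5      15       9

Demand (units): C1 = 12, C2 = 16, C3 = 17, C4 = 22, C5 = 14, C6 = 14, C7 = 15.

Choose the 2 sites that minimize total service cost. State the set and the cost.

With exactly 2 open, each customer zone uses its cheapest among the chosen.
{North, Central}: C1→North 4·12=48, C2→North 5·16=80, C3→North 5·17=85, C4→Central 3·22=66, C5→Central 4·14=56, C6→Central 10·14=140, C7→Central 3·15=45. Service cost 520.
{West, Central}: service cost 540
{Central, Uptown}: service cost 613
Among all 15 size-2 choices, {North, Central} is lowest.

Choose North and Central; total service cost 520.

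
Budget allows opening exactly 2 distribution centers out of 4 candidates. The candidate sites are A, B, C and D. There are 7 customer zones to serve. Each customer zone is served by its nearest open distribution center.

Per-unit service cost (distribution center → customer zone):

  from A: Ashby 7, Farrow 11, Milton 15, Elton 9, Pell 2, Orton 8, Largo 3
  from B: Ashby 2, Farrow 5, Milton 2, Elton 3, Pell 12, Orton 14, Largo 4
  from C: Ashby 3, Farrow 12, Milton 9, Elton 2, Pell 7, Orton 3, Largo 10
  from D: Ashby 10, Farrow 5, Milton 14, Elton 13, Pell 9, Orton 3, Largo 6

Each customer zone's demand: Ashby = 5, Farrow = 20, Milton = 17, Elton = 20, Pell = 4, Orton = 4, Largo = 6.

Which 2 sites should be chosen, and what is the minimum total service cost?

With exactly 2 open, each customer zone uses its cheapest among the chosen.
{B, C}: Ashby→B 2·5=10, Farrow→B 5·20=100, Milton→B 2·17=34, Elton→C 2·20=40, Pell→C 7·4=28, Orton→C 3·4=12, Largo→B 4·6=24. Service cost 248.
{A, B}: service cost 262
{B, D}: service cost 276
Among all 6 size-2 choices, {B, C} is lowest.

Choose B and C; total service cost 248.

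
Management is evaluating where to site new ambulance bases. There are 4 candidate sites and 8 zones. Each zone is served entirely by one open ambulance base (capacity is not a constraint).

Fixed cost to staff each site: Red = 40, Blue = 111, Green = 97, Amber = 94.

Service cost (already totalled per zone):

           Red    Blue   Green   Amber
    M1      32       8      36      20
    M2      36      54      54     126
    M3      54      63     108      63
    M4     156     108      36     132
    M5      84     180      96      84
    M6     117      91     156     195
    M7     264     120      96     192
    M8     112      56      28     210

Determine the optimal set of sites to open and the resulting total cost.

Open Red and Green; minimum total cost 620.

For any fixed open set, each zone goes to its cheapest open site; total = fixed + service.
{Red, Green}: M1→Red 32, M2→Red 36, M3→Red 54, M4→Green 36, M5→Red 84, M6→Red 117, M7→Green 96, M8→Green 28. Service 483; fixed 137; total 620.
{Blue, Green}: M1→Blue 8, M2→Blue 54, M3→Blue 63, M4→Green 36, M5→Green 96, M6→Blue 91, M7→Green 96, M8→Green 28. Service 472; fixed 208; total 680.
{Red, Blue, Green}: service 433 + fixed 248 = 681
{Red, Blue, Green, Amber}: M1→Blue 8, M2→Red 36, M3→Red 54, M4→Green 36, M5→Red 84, M6→Blue 91, M7→Green 96, M8→Green 28. Service 433; fixed 342; total 775.
No other subset beats 620.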